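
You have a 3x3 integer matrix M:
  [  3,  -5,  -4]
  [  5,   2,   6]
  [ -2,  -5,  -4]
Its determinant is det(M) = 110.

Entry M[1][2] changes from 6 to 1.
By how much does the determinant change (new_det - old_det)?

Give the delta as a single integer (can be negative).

Cofactor C_12 = 25
Entry delta = 1 - 6 = -5
Det delta = entry_delta * cofactor = -5 * 25 = -125

Answer: -125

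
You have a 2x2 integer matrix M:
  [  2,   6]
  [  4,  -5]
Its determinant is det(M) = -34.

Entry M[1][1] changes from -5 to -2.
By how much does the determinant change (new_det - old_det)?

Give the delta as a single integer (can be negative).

Answer: 6

Derivation:
Cofactor C_11 = 2
Entry delta = -2 - -5 = 3
Det delta = entry_delta * cofactor = 3 * 2 = 6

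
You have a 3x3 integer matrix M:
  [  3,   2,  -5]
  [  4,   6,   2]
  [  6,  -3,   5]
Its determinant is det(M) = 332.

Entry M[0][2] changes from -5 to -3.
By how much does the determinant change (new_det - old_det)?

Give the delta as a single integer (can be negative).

Cofactor C_02 = -48
Entry delta = -3 - -5 = 2
Det delta = entry_delta * cofactor = 2 * -48 = -96

Answer: -96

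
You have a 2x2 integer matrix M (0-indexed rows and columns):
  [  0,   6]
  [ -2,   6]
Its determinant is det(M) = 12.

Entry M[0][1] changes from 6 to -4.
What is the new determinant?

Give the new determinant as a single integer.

Answer: -8

Derivation:
det is linear in row 0: changing M[0][1] by delta changes det by delta * cofactor(0,1).
Cofactor C_01 = (-1)^(0+1) * minor(0,1) = 2
Entry delta = -4 - 6 = -10
Det delta = -10 * 2 = -20
New det = 12 + -20 = -8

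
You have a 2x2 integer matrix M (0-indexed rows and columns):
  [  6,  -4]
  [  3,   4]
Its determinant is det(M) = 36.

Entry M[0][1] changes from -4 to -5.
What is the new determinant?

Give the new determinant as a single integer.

det is linear in row 0: changing M[0][1] by delta changes det by delta * cofactor(0,1).
Cofactor C_01 = (-1)^(0+1) * minor(0,1) = -3
Entry delta = -5 - -4 = -1
Det delta = -1 * -3 = 3
New det = 36 + 3 = 39

Answer: 39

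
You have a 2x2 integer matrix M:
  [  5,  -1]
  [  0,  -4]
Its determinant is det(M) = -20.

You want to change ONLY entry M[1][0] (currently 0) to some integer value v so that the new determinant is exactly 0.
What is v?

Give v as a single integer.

Answer: 20

Derivation:
det is linear in entry M[1][0]: det = old_det + (v - 0) * C_10
Cofactor C_10 = 1
Want det = 0: -20 + (v - 0) * 1 = 0
  (v - 0) = 20 / 1 = 20
  v = 0 + (20) = 20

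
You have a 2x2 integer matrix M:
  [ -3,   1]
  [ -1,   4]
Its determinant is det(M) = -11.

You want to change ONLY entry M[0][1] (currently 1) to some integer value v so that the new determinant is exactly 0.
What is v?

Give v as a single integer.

Answer: 12

Derivation:
det is linear in entry M[0][1]: det = old_det + (v - 1) * C_01
Cofactor C_01 = 1
Want det = 0: -11 + (v - 1) * 1 = 0
  (v - 1) = 11 / 1 = 11
  v = 1 + (11) = 12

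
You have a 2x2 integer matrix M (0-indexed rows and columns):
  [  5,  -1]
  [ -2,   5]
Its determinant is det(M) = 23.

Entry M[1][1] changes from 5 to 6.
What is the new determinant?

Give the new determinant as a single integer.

det is linear in row 1: changing M[1][1] by delta changes det by delta * cofactor(1,1).
Cofactor C_11 = (-1)^(1+1) * minor(1,1) = 5
Entry delta = 6 - 5 = 1
Det delta = 1 * 5 = 5
New det = 23 + 5 = 28

Answer: 28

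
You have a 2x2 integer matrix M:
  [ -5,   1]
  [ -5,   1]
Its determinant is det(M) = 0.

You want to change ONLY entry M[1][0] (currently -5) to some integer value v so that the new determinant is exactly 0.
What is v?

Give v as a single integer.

Answer: -5

Derivation:
det is linear in entry M[1][0]: det = old_det + (v - -5) * C_10
Cofactor C_10 = -1
Want det = 0: 0 + (v - -5) * -1 = 0
  (v - -5) = 0 / -1 = 0
  v = -5 + (0) = -5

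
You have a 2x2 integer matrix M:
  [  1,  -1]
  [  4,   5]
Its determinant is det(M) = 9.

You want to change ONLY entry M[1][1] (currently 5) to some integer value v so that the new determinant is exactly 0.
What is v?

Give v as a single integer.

det is linear in entry M[1][1]: det = old_det + (v - 5) * C_11
Cofactor C_11 = 1
Want det = 0: 9 + (v - 5) * 1 = 0
  (v - 5) = -9 / 1 = -9
  v = 5 + (-9) = -4

Answer: -4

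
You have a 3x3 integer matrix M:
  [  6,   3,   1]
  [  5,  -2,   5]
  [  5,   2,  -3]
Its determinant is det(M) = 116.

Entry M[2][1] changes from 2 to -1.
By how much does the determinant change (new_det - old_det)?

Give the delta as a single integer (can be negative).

Cofactor C_21 = -25
Entry delta = -1 - 2 = -3
Det delta = entry_delta * cofactor = -3 * -25 = 75

Answer: 75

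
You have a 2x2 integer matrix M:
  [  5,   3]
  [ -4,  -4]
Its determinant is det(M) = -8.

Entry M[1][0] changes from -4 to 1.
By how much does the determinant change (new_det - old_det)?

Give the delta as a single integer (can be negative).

Answer: -15

Derivation:
Cofactor C_10 = -3
Entry delta = 1 - -4 = 5
Det delta = entry_delta * cofactor = 5 * -3 = -15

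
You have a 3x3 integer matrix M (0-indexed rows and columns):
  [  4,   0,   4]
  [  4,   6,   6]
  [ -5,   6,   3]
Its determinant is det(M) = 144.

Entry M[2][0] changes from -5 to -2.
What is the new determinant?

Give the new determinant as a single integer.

Answer: 72

Derivation:
det is linear in row 2: changing M[2][0] by delta changes det by delta * cofactor(2,0).
Cofactor C_20 = (-1)^(2+0) * minor(2,0) = -24
Entry delta = -2 - -5 = 3
Det delta = 3 * -24 = -72
New det = 144 + -72 = 72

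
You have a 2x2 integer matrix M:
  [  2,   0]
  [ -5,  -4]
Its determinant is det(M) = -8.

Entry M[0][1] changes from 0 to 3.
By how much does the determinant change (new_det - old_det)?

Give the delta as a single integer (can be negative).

Answer: 15

Derivation:
Cofactor C_01 = 5
Entry delta = 3 - 0 = 3
Det delta = entry_delta * cofactor = 3 * 5 = 15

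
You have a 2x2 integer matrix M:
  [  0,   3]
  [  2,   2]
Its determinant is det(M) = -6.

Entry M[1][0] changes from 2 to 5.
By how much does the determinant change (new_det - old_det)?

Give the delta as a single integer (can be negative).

Answer: -9

Derivation:
Cofactor C_10 = -3
Entry delta = 5 - 2 = 3
Det delta = entry_delta * cofactor = 3 * -3 = -9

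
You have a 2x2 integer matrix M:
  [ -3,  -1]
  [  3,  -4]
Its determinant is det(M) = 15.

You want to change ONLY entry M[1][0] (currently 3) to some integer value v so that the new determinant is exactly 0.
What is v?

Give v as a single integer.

Answer: -12

Derivation:
det is linear in entry M[1][0]: det = old_det + (v - 3) * C_10
Cofactor C_10 = 1
Want det = 0: 15 + (v - 3) * 1 = 0
  (v - 3) = -15 / 1 = -15
  v = 3 + (-15) = -12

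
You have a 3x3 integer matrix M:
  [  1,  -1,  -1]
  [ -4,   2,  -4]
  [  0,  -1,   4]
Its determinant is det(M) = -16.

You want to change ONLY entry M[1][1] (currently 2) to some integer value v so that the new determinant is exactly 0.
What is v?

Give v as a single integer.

Answer: 6

Derivation:
det is linear in entry M[1][1]: det = old_det + (v - 2) * C_11
Cofactor C_11 = 4
Want det = 0: -16 + (v - 2) * 4 = 0
  (v - 2) = 16 / 4 = 4
  v = 2 + (4) = 6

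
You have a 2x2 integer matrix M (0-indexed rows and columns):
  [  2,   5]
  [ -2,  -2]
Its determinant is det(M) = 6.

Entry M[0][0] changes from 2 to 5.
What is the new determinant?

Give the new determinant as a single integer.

Answer: 0

Derivation:
det is linear in row 0: changing M[0][0] by delta changes det by delta * cofactor(0,0).
Cofactor C_00 = (-1)^(0+0) * minor(0,0) = -2
Entry delta = 5 - 2 = 3
Det delta = 3 * -2 = -6
New det = 6 + -6 = 0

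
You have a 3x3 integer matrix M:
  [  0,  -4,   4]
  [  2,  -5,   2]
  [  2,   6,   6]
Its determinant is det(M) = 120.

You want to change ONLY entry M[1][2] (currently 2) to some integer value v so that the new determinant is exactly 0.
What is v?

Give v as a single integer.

det is linear in entry M[1][2]: det = old_det + (v - 2) * C_12
Cofactor C_12 = -8
Want det = 0: 120 + (v - 2) * -8 = 0
  (v - 2) = -120 / -8 = 15
  v = 2 + (15) = 17

Answer: 17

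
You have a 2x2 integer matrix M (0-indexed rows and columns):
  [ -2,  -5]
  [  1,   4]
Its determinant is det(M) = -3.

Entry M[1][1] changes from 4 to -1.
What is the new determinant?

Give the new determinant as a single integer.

det is linear in row 1: changing M[1][1] by delta changes det by delta * cofactor(1,1).
Cofactor C_11 = (-1)^(1+1) * minor(1,1) = -2
Entry delta = -1 - 4 = -5
Det delta = -5 * -2 = 10
New det = -3 + 10 = 7

Answer: 7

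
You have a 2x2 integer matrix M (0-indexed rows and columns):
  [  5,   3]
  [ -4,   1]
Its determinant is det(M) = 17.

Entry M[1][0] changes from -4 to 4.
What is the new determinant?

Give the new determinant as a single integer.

Answer: -7

Derivation:
det is linear in row 1: changing M[1][0] by delta changes det by delta * cofactor(1,0).
Cofactor C_10 = (-1)^(1+0) * minor(1,0) = -3
Entry delta = 4 - -4 = 8
Det delta = 8 * -3 = -24
New det = 17 + -24 = -7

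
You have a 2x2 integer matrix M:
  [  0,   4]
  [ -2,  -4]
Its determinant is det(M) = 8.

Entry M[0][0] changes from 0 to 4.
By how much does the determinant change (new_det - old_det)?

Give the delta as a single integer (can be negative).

Answer: -16

Derivation:
Cofactor C_00 = -4
Entry delta = 4 - 0 = 4
Det delta = entry_delta * cofactor = 4 * -4 = -16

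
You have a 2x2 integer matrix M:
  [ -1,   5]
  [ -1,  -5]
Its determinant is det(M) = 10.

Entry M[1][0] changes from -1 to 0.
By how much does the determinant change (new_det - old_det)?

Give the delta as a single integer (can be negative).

Answer: -5

Derivation:
Cofactor C_10 = -5
Entry delta = 0 - -1 = 1
Det delta = entry_delta * cofactor = 1 * -5 = -5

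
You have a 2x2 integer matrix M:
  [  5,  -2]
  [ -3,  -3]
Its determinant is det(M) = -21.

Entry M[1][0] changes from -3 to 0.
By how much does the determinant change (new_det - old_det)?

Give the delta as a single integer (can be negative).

Cofactor C_10 = 2
Entry delta = 0 - -3 = 3
Det delta = entry_delta * cofactor = 3 * 2 = 6

Answer: 6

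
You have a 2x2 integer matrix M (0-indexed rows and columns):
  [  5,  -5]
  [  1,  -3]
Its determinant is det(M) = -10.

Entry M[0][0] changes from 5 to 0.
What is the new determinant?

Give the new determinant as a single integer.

det is linear in row 0: changing M[0][0] by delta changes det by delta * cofactor(0,0).
Cofactor C_00 = (-1)^(0+0) * minor(0,0) = -3
Entry delta = 0 - 5 = -5
Det delta = -5 * -3 = 15
New det = -10 + 15 = 5

Answer: 5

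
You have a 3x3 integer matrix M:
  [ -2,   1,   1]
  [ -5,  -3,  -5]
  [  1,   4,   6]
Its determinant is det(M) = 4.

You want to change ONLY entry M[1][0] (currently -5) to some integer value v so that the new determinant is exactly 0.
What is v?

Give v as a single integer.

det is linear in entry M[1][0]: det = old_det + (v - -5) * C_10
Cofactor C_10 = -2
Want det = 0: 4 + (v - -5) * -2 = 0
  (v - -5) = -4 / -2 = 2
  v = -5 + (2) = -3

Answer: -3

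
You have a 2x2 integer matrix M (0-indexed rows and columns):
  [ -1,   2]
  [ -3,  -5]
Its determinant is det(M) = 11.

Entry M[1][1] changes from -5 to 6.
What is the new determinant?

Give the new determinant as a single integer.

det is linear in row 1: changing M[1][1] by delta changes det by delta * cofactor(1,1).
Cofactor C_11 = (-1)^(1+1) * minor(1,1) = -1
Entry delta = 6 - -5 = 11
Det delta = 11 * -1 = -11
New det = 11 + -11 = 0

Answer: 0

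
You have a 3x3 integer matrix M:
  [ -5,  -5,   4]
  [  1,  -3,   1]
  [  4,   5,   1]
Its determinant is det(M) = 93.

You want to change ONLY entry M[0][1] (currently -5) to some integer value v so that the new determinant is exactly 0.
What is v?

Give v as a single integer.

Answer: -36

Derivation:
det is linear in entry M[0][1]: det = old_det + (v - -5) * C_01
Cofactor C_01 = 3
Want det = 0: 93 + (v - -5) * 3 = 0
  (v - -5) = -93 / 3 = -31
  v = -5 + (-31) = -36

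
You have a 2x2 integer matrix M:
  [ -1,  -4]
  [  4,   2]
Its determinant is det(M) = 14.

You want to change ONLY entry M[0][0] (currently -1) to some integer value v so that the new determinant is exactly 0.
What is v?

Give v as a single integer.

Answer: -8

Derivation:
det is linear in entry M[0][0]: det = old_det + (v - -1) * C_00
Cofactor C_00 = 2
Want det = 0: 14 + (v - -1) * 2 = 0
  (v - -1) = -14 / 2 = -7
  v = -1 + (-7) = -8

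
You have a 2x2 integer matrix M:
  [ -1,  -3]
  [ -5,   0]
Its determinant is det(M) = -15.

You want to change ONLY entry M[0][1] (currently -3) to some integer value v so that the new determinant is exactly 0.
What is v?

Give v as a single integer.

det is linear in entry M[0][1]: det = old_det + (v - -3) * C_01
Cofactor C_01 = 5
Want det = 0: -15 + (v - -3) * 5 = 0
  (v - -3) = 15 / 5 = 3
  v = -3 + (3) = 0

Answer: 0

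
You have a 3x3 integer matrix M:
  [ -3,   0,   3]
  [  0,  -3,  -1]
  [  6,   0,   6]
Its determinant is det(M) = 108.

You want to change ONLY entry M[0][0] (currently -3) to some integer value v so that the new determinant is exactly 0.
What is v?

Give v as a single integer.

det is linear in entry M[0][0]: det = old_det + (v - -3) * C_00
Cofactor C_00 = -18
Want det = 0: 108 + (v - -3) * -18 = 0
  (v - -3) = -108 / -18 = 6
  v = -3 + (6) = 3

Answer: 3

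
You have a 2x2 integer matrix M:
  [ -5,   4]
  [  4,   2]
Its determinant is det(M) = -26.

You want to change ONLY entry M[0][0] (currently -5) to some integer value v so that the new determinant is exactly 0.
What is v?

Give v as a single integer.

det is linear in entry M[0][0]: det = old_det + (v - -5) * C_00
Cofactor C_00 = 2
Want det = 0: -26 + (v - -5) * 2 = 0
  (v - -5) = 26 / 2 = 13
  v = -5 + (13) = 8

Answer: 8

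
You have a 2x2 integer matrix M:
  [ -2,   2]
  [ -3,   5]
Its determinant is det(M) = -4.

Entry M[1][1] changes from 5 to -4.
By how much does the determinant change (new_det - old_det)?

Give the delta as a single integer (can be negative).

Answer: 18

Derivation:
Cofactor C_11 = -2
Entry delta = -4 - 5 = -9
Det delta = entry_delta * cofactor = -9 * -2 = 18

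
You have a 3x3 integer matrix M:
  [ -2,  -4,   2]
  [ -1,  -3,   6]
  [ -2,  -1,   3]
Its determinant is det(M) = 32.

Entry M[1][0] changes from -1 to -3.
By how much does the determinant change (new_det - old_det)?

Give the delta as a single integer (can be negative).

Cofactor C_10 = 10
Entry delta = -3 - -1 = -2
Det delta = entry_delta * cofactor = -2 * 10 = -20

Answer: -20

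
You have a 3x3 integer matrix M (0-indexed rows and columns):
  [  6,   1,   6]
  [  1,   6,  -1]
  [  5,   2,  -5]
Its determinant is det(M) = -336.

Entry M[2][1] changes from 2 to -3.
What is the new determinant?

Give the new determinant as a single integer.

det is linear in row 2: changing M[2][1] by delta changes det by delta * cofactor(2,1).
Cofactor C_21 = (-1)^(2+1) * minor(2,1) = 12
Entry delta = -3 - 2 = -5
Det delta = -5 * 12 = -60
New det = -336 + -60 = -396

Answer: -396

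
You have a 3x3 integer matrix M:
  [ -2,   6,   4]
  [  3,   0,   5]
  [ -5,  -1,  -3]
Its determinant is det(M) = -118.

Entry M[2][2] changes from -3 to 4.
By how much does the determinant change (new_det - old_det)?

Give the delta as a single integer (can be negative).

Answer: -126

Derivation:
Cofactor C_22 = -18
Entry delta = 4 - -3 = 7
Det delta = entry_delta * cofactor = 7 * -18 = -126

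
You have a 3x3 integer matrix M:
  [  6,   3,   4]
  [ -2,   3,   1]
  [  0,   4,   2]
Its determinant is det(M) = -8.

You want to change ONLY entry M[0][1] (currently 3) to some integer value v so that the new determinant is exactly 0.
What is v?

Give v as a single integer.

det is linear in entry M[0][1]: det = old_det + (v - 3) * C_01
Cofactor C_01 = 4
Want det = 0: -8 + (v - 3) * 4 = 0
  (v - 3) = 8 / 4 = 2
  v = 3 + (2) = 5

Answer: 5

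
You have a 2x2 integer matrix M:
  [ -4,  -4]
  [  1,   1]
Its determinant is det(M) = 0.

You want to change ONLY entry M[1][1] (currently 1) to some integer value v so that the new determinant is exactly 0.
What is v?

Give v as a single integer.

Answer: 1

Derivation:
det is linear in entry M[1][1]: det = old_det + (v - 1) * C_11
Cofactor C_11 = -4
Want det = 0: 0 + (v - 1) * -4 = 0
  (v - 1) = 0 / -4 = 0
  v = 1 + (0) = 1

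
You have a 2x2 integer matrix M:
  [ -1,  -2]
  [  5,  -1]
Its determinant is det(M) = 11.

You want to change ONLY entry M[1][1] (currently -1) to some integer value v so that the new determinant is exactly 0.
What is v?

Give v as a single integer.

Answer: 10

Derivation:
det is linear in entry M[1][1]: det = old_det + (v - -1) * C_11
Cofactor C_11 = -1
Want det = 0: 11 + (v - -1) * -1 = 0
  (v - -1) = -11 / -1 = 11
  v = -1 + (11) = 10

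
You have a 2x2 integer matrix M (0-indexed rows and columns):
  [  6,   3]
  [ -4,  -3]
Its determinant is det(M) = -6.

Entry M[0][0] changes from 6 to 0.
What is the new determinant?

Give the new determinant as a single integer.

det is linear in row 0: changing M[0][0] by delta changes det by delta * cofactor(0,0).
Cofactor C_00 = (-1)^(0+0) * minor(0,0) = -3
Entry delta = 0 - 6 = -6
Det delta = -6 * -3 = 18
New det = -6 + 18 = 12

Answer: 12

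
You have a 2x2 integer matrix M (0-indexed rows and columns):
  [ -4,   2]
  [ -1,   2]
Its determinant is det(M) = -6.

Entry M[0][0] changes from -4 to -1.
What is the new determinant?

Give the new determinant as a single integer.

det is linear in row 0: changing M[0][0] by delta changes det by delta * cofactor(0,0).
Cofactor C_00 = (-1)^(0+0) * minor(0,0) = 2
Entry delta = -1 - -4 = 3
Det delta = 3 * 2 = 6
New det = -6 + 6 = 0

Answer: 0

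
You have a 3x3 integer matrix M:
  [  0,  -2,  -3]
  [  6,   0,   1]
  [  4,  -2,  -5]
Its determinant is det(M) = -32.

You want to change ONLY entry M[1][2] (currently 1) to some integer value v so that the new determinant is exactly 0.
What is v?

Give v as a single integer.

det is linear in entry M[1][2]: det = old_det + (v - 1) * C_12
Cofactor C_12 = -8
Want det = 0: -32 + (v - 1) * -8 = 0
  (v - 1) = 32 / -8 = -4
  v = 1 + (-4) = -3

Answer: -3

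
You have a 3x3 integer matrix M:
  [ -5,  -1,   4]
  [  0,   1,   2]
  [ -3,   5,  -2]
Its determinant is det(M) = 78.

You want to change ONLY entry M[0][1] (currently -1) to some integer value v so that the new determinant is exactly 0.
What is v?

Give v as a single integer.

det is linear in entry M[0][1]: det = old_det + (v - -1) * C_01
Cofactor C_01 = -6
Want det = 0: 78 + (v - -1) * -6 = 0
  (v - -1) = -78 / -6 = 13
  v = -1 + (13) = 12

Answer: 12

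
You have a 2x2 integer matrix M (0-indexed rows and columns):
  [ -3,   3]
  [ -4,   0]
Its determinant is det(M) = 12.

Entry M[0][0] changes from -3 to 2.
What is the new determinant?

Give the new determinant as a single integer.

Answer: 12

Derivation:
det is linear in row 0: changing M[0][0] by delta changes det by delta * cofactor(0,0).
Cofactor C_00 = (-1)^(0+0) * minor(0,0) = 0
Entry delta = 2 - -3 = 5
Det delta = 5 * 0 = 0
New det = 12 + 0 = 12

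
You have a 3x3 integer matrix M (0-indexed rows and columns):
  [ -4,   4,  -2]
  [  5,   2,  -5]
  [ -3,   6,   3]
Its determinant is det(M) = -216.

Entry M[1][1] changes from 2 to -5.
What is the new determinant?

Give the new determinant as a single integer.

Answer: -90

Derivation:
det is linear in row 1: changing M[1][1] by delta changes det by delta * cofactor(1,1).
Cofactor C_11 = (-1)^(1+1) * minor(1,1) = -18
Entry delta = -5 - 2 = -7
Det delta = -7 * -18 = 126
New det = -216 + 126 = -90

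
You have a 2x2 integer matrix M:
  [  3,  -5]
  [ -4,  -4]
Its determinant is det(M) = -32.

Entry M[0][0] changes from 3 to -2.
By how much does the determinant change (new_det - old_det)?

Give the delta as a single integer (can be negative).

Cofactor C_00 = -4
Entry delta = -2 - 3 = -5
Det delta = entry_delta * cofactor = -5 * -4 = 20

Answer: 20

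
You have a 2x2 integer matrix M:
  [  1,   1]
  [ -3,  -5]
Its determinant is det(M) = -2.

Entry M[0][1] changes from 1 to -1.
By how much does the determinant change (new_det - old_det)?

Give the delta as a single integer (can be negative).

Answer: -6

Derivation:
Cofactor C_01 = 3
Entry delta = -1 - 1 = -2
Det delta = entry_delta * cofactor = -2 * 3 = -6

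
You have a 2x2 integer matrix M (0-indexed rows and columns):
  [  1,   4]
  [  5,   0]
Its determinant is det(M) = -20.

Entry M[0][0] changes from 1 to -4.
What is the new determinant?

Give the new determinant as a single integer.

det is linear in row 0: changing M[0][0] by delta changes det by delta * cofactor(0,0).
Cofactor C_00 = (-1)^(0+0) * minor(0,0) = 0
Entry delta = -4 - 1 = -5
Det delta = -5 * 0 = 0
New det = -20 + 0 = -20

Answer: -20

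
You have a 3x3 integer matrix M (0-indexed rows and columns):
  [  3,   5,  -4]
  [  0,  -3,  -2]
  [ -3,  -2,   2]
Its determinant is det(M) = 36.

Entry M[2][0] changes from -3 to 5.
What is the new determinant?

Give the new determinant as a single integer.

Answer: -140

Derivation:
det is linear in row 2: changing M[2][0] by delta changes det by delta * cofactor(2,0).
Cofactor C_20 = (-1)^(2+0) * minor(2,0) = -22
Entry delta = 5 - -3 = 8
Det delta = 8 * -22 = -176
New det = 36 + -176 = -140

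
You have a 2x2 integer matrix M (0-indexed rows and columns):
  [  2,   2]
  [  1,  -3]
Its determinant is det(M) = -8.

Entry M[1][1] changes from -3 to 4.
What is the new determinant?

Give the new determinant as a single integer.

det is linear in row 1: changing M[1][1] by delta changes det by delta * cofactor(1,1).
Cofactor C_11 = (-1)^(1+1) * minor(1,1) = 2
Entry delta = 4 - -3 = 7
Det delta = 7 * 2 = 14
New det = -8 + 14 = 6

Answer: 6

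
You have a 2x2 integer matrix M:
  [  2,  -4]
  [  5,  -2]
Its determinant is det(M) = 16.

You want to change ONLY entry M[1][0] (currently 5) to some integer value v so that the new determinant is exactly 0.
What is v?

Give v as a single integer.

Answer: 1

Derivation:
det is linear in entry M[1][0]: det = old_det + (v - 5) * C_10
Cofactor C_10 = 4
Want det = 0: 16 + (v - 5) * 4 = 0
  (v - 5) = -16 / 4 = -4
  v = 5 + (-4) = 1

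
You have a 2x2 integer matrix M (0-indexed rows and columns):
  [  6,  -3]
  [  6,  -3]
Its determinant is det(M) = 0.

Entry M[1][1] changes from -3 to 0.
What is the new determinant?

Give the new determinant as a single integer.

det is linear in row 1: changing M[1][1] by delta changes det by delta * cofactor(1,1).
Cofactor C_11 = (-1)^(1+1) * minor(1,1) = 6
Entry delta = 0 - -3 = 3
Det delta = 3 * 6 = 18
New det = 0 + 18 = 18

Answer: 18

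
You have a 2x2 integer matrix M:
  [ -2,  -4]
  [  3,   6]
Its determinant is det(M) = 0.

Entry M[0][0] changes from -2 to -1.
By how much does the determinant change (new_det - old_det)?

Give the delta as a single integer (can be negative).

Cofactor C_00 = 6
Entry delta = -1 - -2 = 1
Det delta = entry_delta * cofactor = 1 * 6 = 6

Answer: 6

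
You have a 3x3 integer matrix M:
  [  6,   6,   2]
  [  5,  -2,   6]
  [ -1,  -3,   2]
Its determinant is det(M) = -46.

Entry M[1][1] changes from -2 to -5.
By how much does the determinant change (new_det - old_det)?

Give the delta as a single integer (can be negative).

Cofactor C_11 = 14
Entry delta = -5 - -2 = -3
Det delta = entry_delta * cofactor = -3 * 14 = -42

Answer: -42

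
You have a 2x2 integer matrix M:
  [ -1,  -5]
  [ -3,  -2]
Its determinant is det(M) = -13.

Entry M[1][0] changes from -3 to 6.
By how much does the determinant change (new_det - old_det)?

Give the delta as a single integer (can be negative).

Answer: 45

Derivation:
Cofactor C_10 = 5
Entry delta = 6 - -3 = 9
Det delta = entry_delta * cofactor = 9 * 5 = 45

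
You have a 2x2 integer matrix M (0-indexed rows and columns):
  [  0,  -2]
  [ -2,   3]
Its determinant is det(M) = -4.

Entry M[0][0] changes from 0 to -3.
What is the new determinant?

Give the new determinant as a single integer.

det is linear in row 0: changing M[0][0] by delta changes det by delta * cofactor(0,0).
Cofactor C_00 = (-1)^(0+0) * minor(0,0) = 3
Entry delta = -3 - 0 = -3
Det delta = -3 * 3 = -9
New det = -4 + -9 = -13

Answer: -13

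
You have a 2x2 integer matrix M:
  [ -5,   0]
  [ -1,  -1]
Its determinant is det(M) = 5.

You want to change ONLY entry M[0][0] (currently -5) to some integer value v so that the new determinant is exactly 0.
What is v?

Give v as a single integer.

Answer: 0

Derivation:
det is linear in entry M[0][0]: det = old_det + (v - -5) * C_00
Cofactor C_00 = -1
Want det = 0: 5 + (v - -5) * -1 = 0
  (v - -5) = -5 / -1 = 5
  v = -5 + (5) = 0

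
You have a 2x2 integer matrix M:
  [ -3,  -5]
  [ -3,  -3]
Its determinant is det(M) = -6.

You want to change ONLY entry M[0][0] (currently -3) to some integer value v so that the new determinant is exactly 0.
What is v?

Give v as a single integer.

Answer: -5

Derivation:
det is linear in entry M[0][0]: det = old_det + (v - -3) * C_00
Cofactor C_00 = -3
Want det = 0: -6 + (v - -3) * -3 = 0
  (v - -3) = 6 / -3 = -2
  v = -3 + (-2) = -5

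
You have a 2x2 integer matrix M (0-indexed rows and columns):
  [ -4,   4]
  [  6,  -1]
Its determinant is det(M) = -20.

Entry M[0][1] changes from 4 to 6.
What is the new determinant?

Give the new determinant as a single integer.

det is linear in row 0: changing M[0][1] by delta changes det by delta * cofactor(0,1).
Cofactor C_01 = (-1)^(0+1) * minor(0,1) = -6
Entry delta = 6 - 4 = 2
Det delta = 2 * -6 = -12
New det = -20 + -12 = -32

Answer: -32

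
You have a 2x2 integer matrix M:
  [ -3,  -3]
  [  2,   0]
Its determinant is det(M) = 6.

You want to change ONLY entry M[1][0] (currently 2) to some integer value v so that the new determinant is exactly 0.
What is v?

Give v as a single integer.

Answer: 0

Derivation:
det is linear in entry M[1][0]: det = old_det + (v - 2) * C_10
Cofactor C_10 = 3
Want det = 0: 6 + (v - 2) * 3 = 0
  (v - 2) = -6 / 3 = -2
  v = 2 + (-2) = 0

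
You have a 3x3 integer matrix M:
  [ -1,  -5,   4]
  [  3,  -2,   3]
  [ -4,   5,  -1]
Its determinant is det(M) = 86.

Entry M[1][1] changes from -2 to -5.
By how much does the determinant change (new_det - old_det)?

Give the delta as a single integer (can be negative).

Cofactor C_11 = 17
Entry delta = -5 - -2 = -3
Det delta = entry_delta * cofactor = -3 * 17 = -51

Answer: -51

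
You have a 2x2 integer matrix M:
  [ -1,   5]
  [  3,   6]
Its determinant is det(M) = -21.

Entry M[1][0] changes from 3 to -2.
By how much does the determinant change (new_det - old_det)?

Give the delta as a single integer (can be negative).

Answer: 25

Derivation:
Cofactor C_10 = -5
Entry delta = -2 - 3 = -5
Det delta = entry_delta * cofactor = -5 * -5 = 25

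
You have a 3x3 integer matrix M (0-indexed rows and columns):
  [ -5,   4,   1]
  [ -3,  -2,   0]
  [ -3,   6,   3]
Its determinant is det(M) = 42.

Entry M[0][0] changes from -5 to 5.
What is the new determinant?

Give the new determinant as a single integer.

Answer: -18

Derivation:
det is linear in row 0: changing M[0][0] by delta changes det by delta * cofactor(0,0).
Cofactor C_00 = (-1)^(0+0) * minor(0,0) = -6
Entry delta = 5 - -5 = 10
Det delta = 10 * -6 = -60
New det = 42 + -60 = -18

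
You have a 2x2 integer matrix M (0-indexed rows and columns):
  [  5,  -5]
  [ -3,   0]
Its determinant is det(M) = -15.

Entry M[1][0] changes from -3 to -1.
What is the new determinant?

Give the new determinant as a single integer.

Answer: -5

Derivation:
det is linear in row 1: changing M[1][0] by delta changes det by delta * cofactor(1,0).
Cofactor C_10 = (-1)^(1+0) * minor(1,0) = 5
Entry delta = -1 - -3 = 2
Det delta = 2 * 5 = 10
New det = -15 + 10 = -5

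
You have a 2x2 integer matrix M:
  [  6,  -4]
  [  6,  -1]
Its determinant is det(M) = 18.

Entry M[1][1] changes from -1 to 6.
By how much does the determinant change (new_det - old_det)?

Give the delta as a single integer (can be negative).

Cofactor C_11 = 6
Entry delta = 6 - -1 = 7
Det delta = entry_delta * cofactor = 7 * 6 = 42

Answer: 42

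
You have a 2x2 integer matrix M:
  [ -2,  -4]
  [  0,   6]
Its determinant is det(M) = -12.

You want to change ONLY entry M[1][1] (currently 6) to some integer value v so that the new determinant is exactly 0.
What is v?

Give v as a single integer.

det is linear in entry M[1][1]: det = old_det + (v - 6) * C_11
Cofactor C_11 = -2
Want det = 0: -12 + (v - 6) * -2 = 0
  (v - 6) = 12 / -2 = -6
  v = 6 + (-6) = 0

Answer: 0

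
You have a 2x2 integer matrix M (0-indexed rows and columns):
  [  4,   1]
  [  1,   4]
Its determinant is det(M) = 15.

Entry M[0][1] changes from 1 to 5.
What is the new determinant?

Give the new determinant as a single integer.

det is linear in row 0: changing M[0][1] by delta changes det by delta * cofactor(0,1).
Cofactor C_01 = (-1)^(0+1) * minor(0,1) = -1
Entry delta = 5 - 1 = 4
Det delta = 4 * -1 = -4
New det = 15 + -4 = 11

Answer: 11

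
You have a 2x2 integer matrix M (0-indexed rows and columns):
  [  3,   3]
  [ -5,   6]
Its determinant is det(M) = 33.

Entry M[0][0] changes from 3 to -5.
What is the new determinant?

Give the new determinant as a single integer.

Answer: -15

Derivation:
det is linear in row 0: changing M[0][0] by delta changes det by delta * cofactor(0,0).
Cofactor C_00 = (-1)^(0+0) * minor(0,0) = 6
Entry delta = -5 - 3 = -8
Det delta = -8 * 6 = -48
New det = 33 + -48 = -15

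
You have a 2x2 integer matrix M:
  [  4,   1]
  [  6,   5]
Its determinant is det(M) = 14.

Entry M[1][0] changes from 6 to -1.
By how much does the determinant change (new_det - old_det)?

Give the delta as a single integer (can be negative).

Answer: 7

Derivation:
Cofactor C_10 = -1
Entry delta = -1 - 6 = -7
Det delta = entry_delta * cofactor = -7 * -1 = 7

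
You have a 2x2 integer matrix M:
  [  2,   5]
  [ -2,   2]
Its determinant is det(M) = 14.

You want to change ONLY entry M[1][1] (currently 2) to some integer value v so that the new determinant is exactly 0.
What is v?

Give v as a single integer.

Answer: -5

Derivation:
det is linear in entry M[1][1]: det = old_det + (v - 2) * C_11
Cofactor C_11 = 2
Want det = 0: 14 + (v - 2) * 2 = 0
  (v - 2) = -14 / 2 = -7
  v = 2 + (-7) = -5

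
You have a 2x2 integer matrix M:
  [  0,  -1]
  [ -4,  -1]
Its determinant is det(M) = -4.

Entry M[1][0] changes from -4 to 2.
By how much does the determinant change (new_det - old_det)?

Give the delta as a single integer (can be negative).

Answer: 6

Derivation:
Cofactor C_10 = 1
Entry delta = 2 - -4 = 6
Det delta = entry_delta * cofactor = 6 * 1 = 6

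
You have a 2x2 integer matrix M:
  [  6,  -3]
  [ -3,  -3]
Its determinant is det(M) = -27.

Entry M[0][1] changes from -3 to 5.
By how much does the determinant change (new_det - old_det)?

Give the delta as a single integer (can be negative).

Cofactor C_01 = 3
Entry delta = 5 - -3 = 8
Det delta = entry_delta * cofactor = 8 * 3 = 24

Answer: 24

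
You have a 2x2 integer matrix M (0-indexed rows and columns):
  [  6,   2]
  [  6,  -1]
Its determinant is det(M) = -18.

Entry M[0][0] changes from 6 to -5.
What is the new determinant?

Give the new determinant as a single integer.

det is linear in row 0: changing M[0][0] by delta changes det by delta * cofactor(0,0).
Cofactor C_00 = (-1)^(0+0) * minor(0,0) = -1
Entry delta = -5 - 6 = -11
Det delta = -11 * -1 = 11
New det = -18 + 11 = -7

Answer: -7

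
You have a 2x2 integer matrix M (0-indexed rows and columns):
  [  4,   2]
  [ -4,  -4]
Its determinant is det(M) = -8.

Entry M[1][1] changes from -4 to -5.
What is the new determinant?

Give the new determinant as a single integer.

det is linear in row 1: changing M[1][1] by delta changes det by delta * cofactor(1,1).
Cofactor C_11 = (-1)^(1+1) * minor(1,1) = 4
Entry delta = -5 - -4 = -1
Det delta = -1 * 4 = -4
New det = -8 + -4 = -12

Answer: -12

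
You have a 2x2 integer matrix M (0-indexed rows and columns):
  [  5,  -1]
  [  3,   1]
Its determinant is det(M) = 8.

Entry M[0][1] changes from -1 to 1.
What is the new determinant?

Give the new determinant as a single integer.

det is linear in row 0: changing M[0][1] by delta changes det by delta * cofactor(0,1).
Cofactor C_01 = (-1)^(0+1) * minor(0,1) = -3
Entry delta = 1 - -1 = 2
Det delta = 2 * -3 = -6
New det = 8 + -6 = 2

Answer: 2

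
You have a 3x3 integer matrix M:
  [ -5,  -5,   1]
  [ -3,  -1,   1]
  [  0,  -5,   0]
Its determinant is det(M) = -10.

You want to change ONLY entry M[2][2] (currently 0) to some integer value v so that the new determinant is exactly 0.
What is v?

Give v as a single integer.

Answer: -1

Derivation:
det is linear in entry M[2][2]: det = old_det + (v - 0) * C_22
Cofactor C_22 = -10
Want det = 0: -10 + (v - 0) * -10 = 0
  (v - 0) = 10 / -10 = -1
  v = 0 + (-1) = -1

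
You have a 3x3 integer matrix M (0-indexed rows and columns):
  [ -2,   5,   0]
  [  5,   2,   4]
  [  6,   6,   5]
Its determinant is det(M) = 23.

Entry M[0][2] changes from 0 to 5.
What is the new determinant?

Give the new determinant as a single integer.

Answer: 113

Derivation:
det is linear in row 0: changing M[0][2] by delta changes det by delta * cofactor(0,2).
Cofactor C_02 = (-1)^(0+2) * minor(0,2) = 18
Entry delta = 5 - 0 = 5
Det delta = 5 * 18 = 90
New det = 23 + 90 = 113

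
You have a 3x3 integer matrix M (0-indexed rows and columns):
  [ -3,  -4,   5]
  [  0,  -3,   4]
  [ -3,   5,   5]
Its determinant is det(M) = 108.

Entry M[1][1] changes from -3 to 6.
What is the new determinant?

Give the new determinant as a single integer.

det is linear in row 1: changing M[1][1] by delta changes det by delta * cofactor(1,1).
Cofactor C_11 = (-1)^(1+1) * minor(1,1) = 0
Entry delta = 6 - -3 = 9
Det delta = 9 * 0 = 0
New det = 108 + 0 = 108

Answer: 108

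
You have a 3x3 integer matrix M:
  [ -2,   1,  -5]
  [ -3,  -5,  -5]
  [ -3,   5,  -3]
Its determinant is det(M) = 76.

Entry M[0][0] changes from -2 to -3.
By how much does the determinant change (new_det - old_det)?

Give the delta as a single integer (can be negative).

Cofactor C_00 = 40
Entry delta = -3 - -2 = -1
Det delta = entry_delta * cofactor = -1 * 40 = -40

Answer: -40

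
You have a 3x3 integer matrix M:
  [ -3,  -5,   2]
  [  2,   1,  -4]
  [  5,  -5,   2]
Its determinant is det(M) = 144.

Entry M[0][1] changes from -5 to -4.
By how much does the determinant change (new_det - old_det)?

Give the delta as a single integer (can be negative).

Answer: -24

Derivation:
Cofactor C_01 = -24
Entry delta = -4 - -5 = 1
Det delta = entry_delta * cofactor = 1 * -24 = -24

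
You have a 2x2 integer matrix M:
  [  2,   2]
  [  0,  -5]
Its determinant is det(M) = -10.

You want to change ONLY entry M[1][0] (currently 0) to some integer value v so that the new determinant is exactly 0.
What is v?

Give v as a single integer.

det is linear in entry M[1][0]: det = old_det + (v - 0) * C_10
Cofactor C_10 = -2
Want det = 0: -10 + (v - 0) * -2 = 0
  (v - 0) = 10 / -2 = -5
  v = 0 + (-5) = -5

Answer: -5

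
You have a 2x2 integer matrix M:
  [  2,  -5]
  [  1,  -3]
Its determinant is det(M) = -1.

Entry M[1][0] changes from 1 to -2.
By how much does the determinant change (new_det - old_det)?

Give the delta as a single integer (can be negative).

Answer: -15

Derivation:
Cofactor C_10 = 5
Entry delta = -2 - 1 = -3
Det delta = entry_delta * cofactor = -3 * 5 = -15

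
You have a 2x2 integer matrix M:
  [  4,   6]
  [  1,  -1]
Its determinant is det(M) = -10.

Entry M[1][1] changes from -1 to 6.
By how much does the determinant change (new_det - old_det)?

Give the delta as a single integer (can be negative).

Answer: 28

Derivation:
Cofactor C_11 = 4
Entry delta = 6 - -1 = 7
Det delta = entry_delta * cofactor = 7 * 4 = 28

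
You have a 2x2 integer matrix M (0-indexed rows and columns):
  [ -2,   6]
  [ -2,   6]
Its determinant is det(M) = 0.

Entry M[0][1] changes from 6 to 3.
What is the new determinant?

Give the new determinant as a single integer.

det is linear in row 0: changing M[0][1] by delta changes det by delta * cofactor(0,1).
Cofactor C_01 = (-1)^(0+1) * minor(0,1) = 2
Entry delta = 3 - 6 = -3
Det delta = -3 * 2 = -6
New det = 0 + -6 = -6

Answer: -6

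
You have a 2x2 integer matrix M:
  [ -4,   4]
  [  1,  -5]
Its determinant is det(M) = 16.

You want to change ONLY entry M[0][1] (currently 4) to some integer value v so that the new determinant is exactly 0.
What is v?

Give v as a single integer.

Answer: 20

Derivation:
det is linear in entry M[0][1]: det = old_det + (v - 4) * C_01
Cofactor C_01 = -1
Want det = 0: 16 + (v - 4) * -1 = 0
  (v - 4) = -16 / -1 = 16
  v = 4 + (16) = 20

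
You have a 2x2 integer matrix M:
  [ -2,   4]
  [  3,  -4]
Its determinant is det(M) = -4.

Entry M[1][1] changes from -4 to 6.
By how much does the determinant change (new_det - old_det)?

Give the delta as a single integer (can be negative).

Cofactor C_11 = -2
Entry delta = 6 - -4 = 10
Det delta = entry_delta * cofactor = 10 * -2 = -20

Answer: -20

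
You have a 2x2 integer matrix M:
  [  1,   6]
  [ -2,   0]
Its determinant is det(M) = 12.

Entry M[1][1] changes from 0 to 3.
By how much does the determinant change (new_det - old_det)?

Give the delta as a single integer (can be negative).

Answer: 3

Derivation:
Cofactor C_11 = 1
Entry delta = 3 - 0 = 3
Det delta = entry_delta * cofactor = 3 * 1 = 3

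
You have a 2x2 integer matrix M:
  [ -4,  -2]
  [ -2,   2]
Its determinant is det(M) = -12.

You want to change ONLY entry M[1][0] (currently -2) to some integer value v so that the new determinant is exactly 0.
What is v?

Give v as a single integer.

Answer: 4

Derivation:
det is linear in entry M[1][0]: det = old_det + (v - -2) * C_10
Cofactor C_10 = 2
Want det = 0: -12 + (v - -2) * 2 = 0
  (v - -2) = 12 / 2 = 6
  v = -2 + (6) = 4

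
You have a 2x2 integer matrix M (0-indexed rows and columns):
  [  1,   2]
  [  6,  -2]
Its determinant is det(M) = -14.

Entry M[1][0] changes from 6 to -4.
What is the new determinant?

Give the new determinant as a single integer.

det is linear in row 1: changing M[1][0] by delta changes det by delta * cofactor(1,0).
Cofactor C_10 = (-1)^(1+0) * minor(1,0) = -2
Entry delta = -4 - 6 = -10
Det delta = -10 * -2 = 20
New det = -14 + 20 = 6

Answer: 6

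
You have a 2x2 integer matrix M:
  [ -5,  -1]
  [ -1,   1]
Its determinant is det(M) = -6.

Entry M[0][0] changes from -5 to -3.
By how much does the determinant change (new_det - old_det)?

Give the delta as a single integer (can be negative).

Cofactor C_00 = 1
Entry delta = -3 - -5 = 2
Det delta = entry_delta * cofactor = 2 * 1 = 2

Answer: 2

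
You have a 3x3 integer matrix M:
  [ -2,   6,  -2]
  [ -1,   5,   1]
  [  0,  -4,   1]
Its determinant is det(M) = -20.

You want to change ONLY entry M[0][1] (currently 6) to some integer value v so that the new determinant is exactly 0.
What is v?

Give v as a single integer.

Answer: 26

Derivation:
det is linear in entry M[0][1]: det = old_det + (v - 6) * C_01
Cofactor C_01 = 1
Want det = 0: -20 + (v - 6) * 1 = 0
  (v - 6) = 20 / 1 = 20
  v = 6 + (20) = 26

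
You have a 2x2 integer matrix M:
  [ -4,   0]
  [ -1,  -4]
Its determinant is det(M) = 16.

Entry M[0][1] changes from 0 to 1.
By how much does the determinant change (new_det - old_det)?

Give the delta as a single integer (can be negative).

Cofactor C_01 = 1
Entry delta = 1 - 0 = 1
Det delta = entry_delta * cofactor = 1 * 1 = 1

Answer: 1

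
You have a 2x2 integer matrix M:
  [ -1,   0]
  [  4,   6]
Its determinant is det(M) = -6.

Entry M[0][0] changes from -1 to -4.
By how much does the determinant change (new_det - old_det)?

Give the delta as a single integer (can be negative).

Cofactor C_00 = 6
Entry delta = -4 - -1 = -3
Det delta = entry_delta * cofactor = -3 * 6 = -18

Answer: -18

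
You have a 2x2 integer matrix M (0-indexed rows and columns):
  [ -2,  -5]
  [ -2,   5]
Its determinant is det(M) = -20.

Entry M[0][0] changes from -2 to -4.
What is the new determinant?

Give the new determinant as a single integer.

Answer: -30

Derivation:
det is linear in row 0: changing M[0][0] by delta changes det by delta * cofactor(0,0).
Cofactor C_00 = (-1)^(0+0) * minor(0,0) = 5
Entry delta = -4 - -2 = -2
Det delta = -2 * 5 = -10
New det = -20 + -10 = -30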